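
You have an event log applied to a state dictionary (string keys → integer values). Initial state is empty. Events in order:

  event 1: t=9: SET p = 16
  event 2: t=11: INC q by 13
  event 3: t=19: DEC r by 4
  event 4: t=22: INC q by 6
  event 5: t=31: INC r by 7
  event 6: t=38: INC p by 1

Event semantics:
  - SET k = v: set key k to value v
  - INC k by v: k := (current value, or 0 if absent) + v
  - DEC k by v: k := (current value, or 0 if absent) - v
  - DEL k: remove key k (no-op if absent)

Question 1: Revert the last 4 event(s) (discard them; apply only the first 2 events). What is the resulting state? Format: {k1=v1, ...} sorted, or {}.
Answer: {p=16, q=13}

Derivation:
Keep first 2 events (discard last 4):
  after event 1 (t=9: SET p = 16): {p=16}
  after event 2 (t=11: INC q by 13): {p=16, q=13}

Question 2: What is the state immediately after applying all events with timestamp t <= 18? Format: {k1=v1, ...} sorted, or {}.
Apply events with t <= 18 (2 events):
  after event 1 (t=9: SET p = 16): {p=16}
  after event 2 (t=11: INC q by 13): {p=16, q=13}

Answer: {p=16, q=13}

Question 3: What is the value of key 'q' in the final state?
Answer: 19

Derivation:
Track key 'q' through all 6 events:
  event 1 (t=9: SET p = 16): q unchanged
  event 2 (t=11: INC q by 13): q (absent) -> 13
  event 3 (t=19: DEC r by 4): q unchanged
  event 4 (t=22: INC q by 6): q 13 -> 19
  event 5 (t=31: INC r by 7): q unchanged
  event 6 (t=38: INC p by 1): q unchanged
Final: q = 19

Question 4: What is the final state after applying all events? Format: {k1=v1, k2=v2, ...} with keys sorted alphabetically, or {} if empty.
  after event 1 (t=9: SET p = 16): {p=16}
  after event 2 (t=11: INC q by 13): {p=16, q=13}
  after event 3 (t=19: DEC r by 4): {p=16, q=13, r=-4}
  after event 4 (t=22: INC q by 6): {p=16, q=19, r=-4}
  after event 5 (t=31: INC r by 7): {p=16, q=19, r=3}
  after event 6 (t=38: INC p by 1): {p=17, q=19, r=3}

Answer: {p=17, q=19, r=3}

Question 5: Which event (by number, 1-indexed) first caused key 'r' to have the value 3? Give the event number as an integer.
Looking for first event where r becomes 3:
  event 3: r = -4
  event 4: r = -4
  event 5: r -4 -> 3  <-- first match

Answer: 5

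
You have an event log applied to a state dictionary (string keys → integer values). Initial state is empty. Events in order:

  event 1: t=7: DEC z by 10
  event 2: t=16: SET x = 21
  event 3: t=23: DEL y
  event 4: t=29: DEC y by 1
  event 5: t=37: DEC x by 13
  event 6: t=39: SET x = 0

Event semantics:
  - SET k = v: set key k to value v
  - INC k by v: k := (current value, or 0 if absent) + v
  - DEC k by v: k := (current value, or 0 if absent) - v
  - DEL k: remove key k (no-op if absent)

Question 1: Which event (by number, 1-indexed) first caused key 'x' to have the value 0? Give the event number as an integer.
Looking for first event where x becomes 0:
  event 2: x = 21
  event 3: x = 21
  event 4: x = 21
  event 5: x = 8
  event 6: x 8 -> 0  <-- first match

Answer: 6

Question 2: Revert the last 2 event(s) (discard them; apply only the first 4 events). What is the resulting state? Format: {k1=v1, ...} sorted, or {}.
Keep first 4 events (discard last 2):
  after event 1 (t=7: DEC z by 10): {z=-10}
  after event 2 (t=16: SET x = 21): {x=21, z=-10}
  after event 3 (t=23: DEL y): {x=21, z=-10}
  after event 4 (t=29: DEC y by 1): {x=21, y=-1, z=-10}

Answer: {x=21, y=-1, z=-10}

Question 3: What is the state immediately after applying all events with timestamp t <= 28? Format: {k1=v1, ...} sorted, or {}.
Apply events with t <= 28 (3 events):
  after event 1 (t=7: DEC z by 10): {z=-10}
  after event 2 (t=16: SET x = 21): {x=21, z=-10}
  after event 3 (t=23: DEL y): {x=21, z=-10}

Answer: {x=21, z=-10}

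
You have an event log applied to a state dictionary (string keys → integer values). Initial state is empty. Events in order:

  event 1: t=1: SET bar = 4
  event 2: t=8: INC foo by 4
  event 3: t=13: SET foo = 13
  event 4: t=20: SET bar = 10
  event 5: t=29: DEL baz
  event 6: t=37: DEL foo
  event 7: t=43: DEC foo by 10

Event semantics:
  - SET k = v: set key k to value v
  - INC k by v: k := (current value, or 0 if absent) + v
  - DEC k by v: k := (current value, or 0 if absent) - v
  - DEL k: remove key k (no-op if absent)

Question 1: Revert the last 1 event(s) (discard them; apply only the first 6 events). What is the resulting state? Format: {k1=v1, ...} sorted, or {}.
Keep first 6 events (discard last 1):
  after event 1 (t=1: SET bar = 4): {bar=4}
  after event 2 (t=8: INC foo by 4): {bar=4, foo=4}
  after event 3 (t=13: SET foo = 13): {bar=4, foo=13}
  after event 4 (t=20: SET bar = 10): {bar=10, foo=13}
  after event 5 (t=29: DEL baz): {bar=10, foo=13}
  after event 6 (t=37: DEL foo): {bar=10}

Answer: {bar=10}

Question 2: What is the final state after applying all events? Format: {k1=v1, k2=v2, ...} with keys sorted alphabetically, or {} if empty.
Answer: {bar=10, foo=-10}

Derivation:
  after event 1 (t=1: SET bar = 4): {bar=4}
  after event 2 (t=8: INC foo by 4): {bar=4, foo=4}
  after event 3 (t=13: SET foo = 13): {bar=4, foo=13}
  after event 4 (t=20: SET bar = 10): {bar=10, foo=13}
  after event 5 (t=29: DEL baz): {bar=10, foo=13}
  after event 6 (t=37: DEL foo): {bar=10}
  after event 7 (t=43: DEC foo by 10): {bar=10, foo=-10}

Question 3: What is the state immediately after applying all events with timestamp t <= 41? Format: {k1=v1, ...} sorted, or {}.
Answer: {bar=10}

Derivation:
Apply events with t <= 41 (6 events):
  after event 1 (t=1: SET bar = 4): {bar=4}
  after event 2 (t=8: INC foo by 4): {bar=4, foo=4}
  after event 3 (t=13: SET foo = 13): {bar=4, foo=13}
  after event 4 (t=20: SET bar = 10): {bar=10, foo=13}
  after event 5 (t=29: DEL baz): {bar=10, foo=13}
  after event 6 (t=37: DEL foo): {bar=10}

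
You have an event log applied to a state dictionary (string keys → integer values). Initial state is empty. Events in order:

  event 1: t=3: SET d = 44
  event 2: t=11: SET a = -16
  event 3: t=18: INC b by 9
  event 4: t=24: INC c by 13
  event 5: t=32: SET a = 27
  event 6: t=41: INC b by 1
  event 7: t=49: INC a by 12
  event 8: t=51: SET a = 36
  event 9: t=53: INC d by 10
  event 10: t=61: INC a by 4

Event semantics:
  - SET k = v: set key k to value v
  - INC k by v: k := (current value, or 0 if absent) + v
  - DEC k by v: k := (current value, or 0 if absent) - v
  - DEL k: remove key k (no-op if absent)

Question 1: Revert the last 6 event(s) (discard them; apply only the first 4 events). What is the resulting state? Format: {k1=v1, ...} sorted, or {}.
Keep first 4 events (discard last 6):
  after event 1 (t=3: SET d = 44): {d=44}
  after event 2 (t=11: SET a = -16): {a=-16, d=44}
  after event 3 (t=18: INC b by 9): {a=-16, b=9, d=44}
  after event 4 (t=24: INC c by 13): {a=-16, b=9, c=13, d=44}

Answer: {a=-16, b=9, c=13, d=44}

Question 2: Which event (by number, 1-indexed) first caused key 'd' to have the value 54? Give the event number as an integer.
Answer: 9

Derivation:
Looking for first event where d becomes 54:
  event 1: d = 44
  event 2: d = 44
  event 3: d = 44
  event 4: d = 44
  event 5: d = 44
  event 6: d = 44
  event 7: d = 44
  event 8: d = 44
  event 9: d 44 -> 54  <-- first match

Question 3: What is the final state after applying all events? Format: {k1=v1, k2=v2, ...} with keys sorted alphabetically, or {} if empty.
  after event 1 (t=3: SET d = 44): {d=44}
  after event 2 (t=11: SET a = -16): {a=-16, d=44}
  after event 3 (t=18: INC b by 9): {a=-16, b=9, d=44}
  after event 4 (t=24: INC c by 13): {a=-16, b=9, c=13, d=44}
  after event 5 (t=32: SET a = 27): {a=27, b=9, c=13, d=44}
  after event 6 (t=41: INC b by 1): {a=27, b=10, c=13, d=44}
  after event 7 (t=49: INC a by 12): {a=39, b=10, c=13, d=44}
  after event 8 (t=51: SET a = 36): {a=36, b=10, c=13, d=44}
  after event 9 (t=53: INC d by 10): {a=36, b=10, c=13, d=54}
  after event 10 (t=61: INC a by 4): {a=40, b=10, c=13, d=54}

Answer: {a=40, b=10, c=13, d=54}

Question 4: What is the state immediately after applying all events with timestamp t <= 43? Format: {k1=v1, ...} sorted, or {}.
Answer: {a=27, b=10, c=13, d=44}

Derivation:
Apply events with t <= 43 (6 events):
  after event 1 (t=3: SET d = 44): {d=44}
  after event 2 (t=11: SET a = -16): {a=-16, d=44}
  after event 3 (t=18: INC b by 9): {a=-16, b=9, d=44}
  after event 4 (t=24: INC c by 13): {a=-16, b=9, c=13, d=44}
  after event 5 (t=32: SET a = 27): {a=27, b=9, c=13, d=44}
  after event 6 (t=41: INC b by 1): {a=27, b=10, c=13, d=44}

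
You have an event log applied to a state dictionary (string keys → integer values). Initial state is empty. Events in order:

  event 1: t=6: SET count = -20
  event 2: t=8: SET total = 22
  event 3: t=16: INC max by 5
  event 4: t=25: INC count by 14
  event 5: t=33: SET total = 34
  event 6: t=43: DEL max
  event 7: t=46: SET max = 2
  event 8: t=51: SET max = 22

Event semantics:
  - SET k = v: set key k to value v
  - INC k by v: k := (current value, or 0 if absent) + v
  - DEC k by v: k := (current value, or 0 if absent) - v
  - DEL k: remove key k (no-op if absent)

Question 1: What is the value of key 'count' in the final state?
Answer: -6

Derivation:
Track key 'count' through all 8 events:
  event 1 (t=6: SET count = -20): count (absent) -> -20
  event 2 (t=8: SET total = 22): count unchanged
  event 3 (t=16: INC max by 5): count unchanged
  event 4 (t=25: INC count by 14): count -20 -> -6
  event 5 (t=33: SET total = 34): count unchanged
  event 6 (t=43: DEL max): count unchanged
  event 7 (t=46: SET max = 2): count unchanged
  event 8 (t=51: SET max = 22): count unchanged
Final: count = -6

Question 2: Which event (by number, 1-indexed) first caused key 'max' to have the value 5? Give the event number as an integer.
Answer: 3

Derivation:
Looking for first event where max becomes 5:
  event 3: max (absent) -> 5  <-- first match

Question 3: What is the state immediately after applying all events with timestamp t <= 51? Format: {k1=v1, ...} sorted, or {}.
Apply events with t <= 51 (8 events):
  after event 1 (t=6: SET count = -20): {count=-20}
  after event 2 (t=8: SET total = 22): {count=-20, total=22}
  after event 3 (t=16: INC max by 5): {count=-20, max=5, total=22}
  after event 4 (t=25: INC count by 14): {count=-6, max=5, total=22}
  after event 5 (t=33: SET total = 34): {count=-6, max=5, total=34}
  after event 6 (t=43: DEL max): {count=-6, total=34}
  after event 7 (t=46: SET max = 2): {count=-6, max=2, total=34}
  after event 8 (t=51: SET max = 22): {count=-6, max=22, total=34}

Answer: {count=-6, max=22, total=34}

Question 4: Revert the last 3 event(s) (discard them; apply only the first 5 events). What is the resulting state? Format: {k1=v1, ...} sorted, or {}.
Keep first 5 events (discard last 3):
  after event 1 (t=6: SET count = -20): {count=-20}
  after event 2 (t=8: SET total = 22): {count=-20, total=22}
  after event 3 (t=16: INC max by 5): {count=-20, max=5, total=22}
  after event 4 (t=25: INC count by 14): {count=-6, max=5, total=22}
  after event 5 (t=33: SET total = 34): {count=-6, max=5, total=34}

Answer: {count=-6, max=5, total=34}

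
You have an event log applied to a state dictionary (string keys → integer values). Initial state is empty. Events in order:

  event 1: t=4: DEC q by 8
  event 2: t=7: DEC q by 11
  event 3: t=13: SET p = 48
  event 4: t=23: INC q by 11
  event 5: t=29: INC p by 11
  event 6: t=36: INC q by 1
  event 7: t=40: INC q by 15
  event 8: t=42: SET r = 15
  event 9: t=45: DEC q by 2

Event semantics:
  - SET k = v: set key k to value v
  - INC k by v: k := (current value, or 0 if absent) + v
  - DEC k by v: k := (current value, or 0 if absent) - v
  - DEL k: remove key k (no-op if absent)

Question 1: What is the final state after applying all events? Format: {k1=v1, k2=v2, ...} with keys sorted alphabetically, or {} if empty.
Answer: {p=59, q=6, r=15}

Derivation:
  after event 1 (t=4: DEC q by 8): {q=-8}
  after event 2 (t=7: DEC q by 11): {q=-19}
  after event 3 (t=13: SET p = 48): {p=48, q=-19}
  after event 4 (t=23: INC q by 11): {p=48, q=-8}
  after event 5 (t=29: INC p by 11): {p=59, q=-8}
  after event 6 (t=36: INC q by 1): {p=59, q=-7}
  after event 7 (t=40: INC q by 15): {p=59, q=8}
  after event 8 (t=42: SET r = 15): {p=59, q=8, r=15}
  after event 9 (t=45: DEC q by 2): {p=59, q=6, r=15}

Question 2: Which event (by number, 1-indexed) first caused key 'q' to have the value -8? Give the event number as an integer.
Answer: 1

Derivation:
Looking for first event where q becomes -8:
  event 1: q (absent) -> -8  <-- first match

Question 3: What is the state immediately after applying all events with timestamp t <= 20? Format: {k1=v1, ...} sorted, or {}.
Apply events with t <= 20 (3 events):
  after event 1 (t=4: DEC q by 8): {q=-8}
  after event 2 (t=7: DEC q by 11): {q=-19}
  after event 3 (t=13: SET p = 48): {p=48, q=-19}

Answer: {p=48, q=-19}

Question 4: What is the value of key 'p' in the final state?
Track key 'p' through all 9 events:
  event 1 (t=4: DEC q by 8): p unchanged
  event 2 (t=7: DEC q by 11): p unchanged
  event 3 (t=13: SET p = 48): p (absent) -> 48
  event 4 (t=23: INC q by 11): p unchanged
  event 5 (t=29: INC p by 11): p 48 -> 59
  event 6 (t=36: INC q by 1): p unchanged
  event 7 (t=40: INC q by 15): p unchanged
  event 8 (t=42: SET r = 15): p unchanged
  event 9 (t=45: DEC q by 2): p unchanged
Final: p = 59

Answer: 59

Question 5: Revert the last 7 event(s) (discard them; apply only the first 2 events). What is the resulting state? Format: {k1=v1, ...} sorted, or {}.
Answer: {q=-19}

Derivation:
Keep first 2 events (discard last 7):
  after event 1 (t=4: DEC q by 8): {q=-8}
  after event 2 (t=7: DEC q by 11): {q=-19}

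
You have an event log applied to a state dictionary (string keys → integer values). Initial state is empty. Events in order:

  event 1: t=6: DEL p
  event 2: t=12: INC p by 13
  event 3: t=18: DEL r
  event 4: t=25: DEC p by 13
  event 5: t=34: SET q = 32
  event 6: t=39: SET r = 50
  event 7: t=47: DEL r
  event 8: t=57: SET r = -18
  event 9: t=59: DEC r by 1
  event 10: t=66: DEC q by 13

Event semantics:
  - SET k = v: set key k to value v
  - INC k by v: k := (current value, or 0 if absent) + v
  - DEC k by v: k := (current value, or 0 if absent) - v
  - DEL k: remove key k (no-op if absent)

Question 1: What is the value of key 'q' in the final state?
Track key 'q' through all 10 events:
  event 1 (t=6: DEL p): q unchanged
  event 2 (t=12: INC p by 13): q unchanged
  event 3 (t=18: DEL r): q unchanged
  event 4 (t=25: DEC p by 13): q unchanged
  event 5 (t=34: SET q = 32): q (absent) -> 32
  event 6 (t=39: SET r = 50): q unchanged
  event 7 (t=47: DEL r): q unchanged
  event 8 (t=57: SET r = -18): q unchanged
  event 9 (t=59: DEC r by 1): q unchanged
  event 10 (t=66: DEC q by 13): q 32 -> 19
Final: q = 19

Answer: 19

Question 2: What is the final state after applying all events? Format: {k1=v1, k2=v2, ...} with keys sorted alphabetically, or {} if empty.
Answer: {p=0, q=19, r=-19}

Derivation:
  after event 1 (t=6: DEL p): {}
  after event 2 (t=12: INC p by 13): {p=13}
  after event 3 (t=18: DEL r): {p=13}
  after event 4 (t=25: DEC p by 13): {p=0}
  after event 5 (t=34: SET q = 32): {p=0, q=32}
  after event 6 (t=39: SET r = 50): {p=0, q=32, r=50}
  after event 7 (t=47: DEL r): {p=0, q=32}
  after event 8 (t=57: SET r = -18): {p=0, q=32, r=-18}
  after event 9 (t=59: DEC r by 1): {p=0, q=32, r=-19}
  after event 10 (t=66: DEC q by 13): {p=0, q=19, r=-19}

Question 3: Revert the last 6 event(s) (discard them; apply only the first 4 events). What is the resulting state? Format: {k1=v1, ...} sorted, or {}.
Keep first 4 events (discard last 6):
  after event 1 (t=6: DEL p): {}
  after event 2 (t=12: INC p by 13): {p=13}
  after event 3 (t=18: DEL r): {p=13}
  after event 4 (t=25: DEC p by 13): {p=0}

Answer: {p=0}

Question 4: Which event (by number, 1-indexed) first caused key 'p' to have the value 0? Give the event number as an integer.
Answer: 4

Derivation:
Looking for first event where p becomes 0:
  event 2: p = 13
  event 3: p = 13
  event 4: p 13 -> 0  <-- first match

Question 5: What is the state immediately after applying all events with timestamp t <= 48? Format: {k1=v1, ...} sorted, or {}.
Answer: {p=0, q=32}

Derivation:
Apply events with t <= 48 (7 events):
  after event 1 (t=6: DEL p): {}
  after event 2 (t=12: INC p by 13): {p=13}
  after event 3 (t=18: DEL r): {p=13}
  after event 4 (t=25: DEC p by 13): {p=0}
  after event 5 (t=34: SET q = 32): {p=0, q=32}
  after event 6 (t=39: SET r = 50): {p=0, q=32, r=50}
  after event 7 (t=47: DEL r): {p=0, q=32}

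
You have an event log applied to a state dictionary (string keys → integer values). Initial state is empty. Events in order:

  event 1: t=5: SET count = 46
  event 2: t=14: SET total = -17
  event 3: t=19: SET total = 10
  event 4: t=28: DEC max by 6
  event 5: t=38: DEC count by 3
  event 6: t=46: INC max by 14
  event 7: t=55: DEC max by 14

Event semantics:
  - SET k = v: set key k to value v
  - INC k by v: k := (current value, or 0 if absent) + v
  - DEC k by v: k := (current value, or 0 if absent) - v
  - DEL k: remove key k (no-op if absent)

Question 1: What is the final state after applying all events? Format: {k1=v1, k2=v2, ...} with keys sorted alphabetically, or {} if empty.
Answer: {count=43, max=-6, total=10}

Derivation:
  after event 1 (t=5: SET count = 46): {count=46}
  after event 2 (t=14: SET total = -17): {count=46, total=-17}
  after event 3 (t=19: SET total = 10): {count=46, total=10}
  after event 4 (t=28: DEC max by 6): {count=46, max=-6, total=10}
  after event 5 (t=38: DEC count by 3): {count=43, max=-6, total=10}
  after event 6 (t=46: INC max by 14): {count=43, max=8, total=10}
  after event 7 (t=55: DEC max by 14): {count=43, max=-6, total=10}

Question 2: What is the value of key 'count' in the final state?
Track key 'count' through all 7 events:
  event 1 (t=5: SET count = 46): count (absent) -> 46
  event 2 (t=14: SET total = -17): count unchanged
  event 3 (t=19: SET total = 10): count unchanged
  event 4 (t=28: DEC max by 6): count unchanged
  event 5 (t=38: DEC count by 3): count 46 -> 43
  event 6 (t=46: INC max by 14): count unchanged
  event 7 (t=55: DEC max by 14): count unchanged
Final: count = 43

Answer: 43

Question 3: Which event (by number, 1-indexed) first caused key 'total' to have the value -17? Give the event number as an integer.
Looking for first event where total becomes -17:
  event 2: total (absent) -> -17  <-- first match

Answer: 2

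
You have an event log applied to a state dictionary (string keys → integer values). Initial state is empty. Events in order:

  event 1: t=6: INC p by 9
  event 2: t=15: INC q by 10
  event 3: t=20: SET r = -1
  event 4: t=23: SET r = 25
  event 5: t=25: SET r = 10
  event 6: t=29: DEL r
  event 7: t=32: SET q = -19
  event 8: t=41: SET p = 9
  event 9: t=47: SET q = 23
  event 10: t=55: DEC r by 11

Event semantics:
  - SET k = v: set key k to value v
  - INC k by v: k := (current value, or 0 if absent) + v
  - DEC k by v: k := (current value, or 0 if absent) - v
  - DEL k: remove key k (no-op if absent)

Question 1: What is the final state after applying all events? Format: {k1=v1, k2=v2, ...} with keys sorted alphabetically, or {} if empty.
  after event 1 (t=6: INC p by 9): {p=9}
  after event 2 (t=15: INC q by 10): {p=9, q=10}
  after event 3 (t=20: SET r = -1): {p=9, q=10, r=-1}
  after event 4 (t=23: SET r = 25): {p=9, q=10, r=25}
  after event 5 (t=25: SET r = 10): {p=9, q=10, r=10}
  after event 6 (t=29: DEL r): {p=9, q=10}
  after event 7 (t=32: SET q = -19): {p=9, q=-19}
  after event 8 (t=41: SET p = 9): {p=9, q=-19}
  after event 9 (t=47: SET q = 23): {p=9, q=23}
  after event 10 (t=55: DEC r by 11): {p=9, q=23, r=-11}

Answer: {p=9, q=23, r=-11}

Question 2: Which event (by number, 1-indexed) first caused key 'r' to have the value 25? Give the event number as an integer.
Looking for first event where r becomes 25:
  event 3: r = -1
  event 4: r -1 -> 25  <-- first match

Answer: 4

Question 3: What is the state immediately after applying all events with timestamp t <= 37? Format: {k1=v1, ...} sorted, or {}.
Apply events with t <= 37 (7 events):
  after event 1 (t=6: INC p by 9): {p=9}
  after event 2 (t=15: INC q by 10): {p=9, q=10}
  after event 3 (t=20: SET r = -1): {p=9, q=10, r=-1}
  after event 4 (t=23: SET r = 25): {p=9, q=10, r=25}
  after event 5 (t=25: SET r = 10): {p=9, q=10, r=10}
  after event 6 (t=29: DEL r): {p=9, q=10}
  after event 7 (t=32: SET q = -19): {p=9, q=-19}

Answer: {p=9, q=-19}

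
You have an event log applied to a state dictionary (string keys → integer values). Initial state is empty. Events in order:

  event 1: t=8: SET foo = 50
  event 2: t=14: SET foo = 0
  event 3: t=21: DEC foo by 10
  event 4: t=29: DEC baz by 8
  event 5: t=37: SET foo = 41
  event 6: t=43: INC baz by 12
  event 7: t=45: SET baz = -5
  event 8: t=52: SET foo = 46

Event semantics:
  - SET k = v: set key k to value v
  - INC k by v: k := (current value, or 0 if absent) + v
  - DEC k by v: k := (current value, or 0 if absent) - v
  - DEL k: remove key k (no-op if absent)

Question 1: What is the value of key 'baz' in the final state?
Answer: -5

Derivation:
Track key 'baz' through all 8 events:
  event 1 (t=8: SET foo = 50): baz unchanged
  event 2 (t=14: SET foo = 0): baz unchanged
  event 3 (t=21: DEC foo by 10): baz unchanged
  event 4 (t=29: DEC baz by 8): baz (absent) -> -8
  event 5 (t=37: SET foo = 41): baz unchanged
  event 6 (t=43: INC baz by 12): baz -8 -> 4
  event 7 (t=45: SET baz = -5): baz 4 -> -5
  event 8 (t=52: SET foo = 46): baz unchanged
Final: baz = -5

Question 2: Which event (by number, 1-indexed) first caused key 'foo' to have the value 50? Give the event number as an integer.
Looking for first event where foo becomes 50:
  event 1: foo (absent) -> 50  <-- first match

Answer: 1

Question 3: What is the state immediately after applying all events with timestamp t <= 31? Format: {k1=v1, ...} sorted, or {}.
Answer: {baz=-8, foo=-10}

Derivation:
Apply events with t <= 31 (4 events):
  after event 1 (t=8: SET foo = 50): {foo=50}
  after event 2 (t=14: SET foo = 0): {foo=0}
  after event 3 (t=21: DEC foo by 10): {foo=-10}
  after event 4 (t=29: DEC baz by 8): {baz=-8, foo=-10}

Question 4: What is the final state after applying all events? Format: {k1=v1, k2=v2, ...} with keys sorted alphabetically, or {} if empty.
  after event 1 (t=8: SET foo = 50): {foo=50}
  after event 2 (t=14: SET foo = 0): {foo=0}
  after event 3 (t=21: DEC foo by 10): {foo=-10}
  after event 4 (t=29: DEC baz by 8): {baz=-8, foo=-10}
  after event 5 (t=37: SET foo = 41): {baz=-8, foo=41}
  after event 6 (t=43: INC baz by 12): {baz=4, foo=41}
  after event 7 (t=45: SET baz = -5): {baz=-5, foo=41}
  after event 8 (t=52: SET foo = 46): {baz=-5, foo=46}

Answer: {baz=-5, foo=46}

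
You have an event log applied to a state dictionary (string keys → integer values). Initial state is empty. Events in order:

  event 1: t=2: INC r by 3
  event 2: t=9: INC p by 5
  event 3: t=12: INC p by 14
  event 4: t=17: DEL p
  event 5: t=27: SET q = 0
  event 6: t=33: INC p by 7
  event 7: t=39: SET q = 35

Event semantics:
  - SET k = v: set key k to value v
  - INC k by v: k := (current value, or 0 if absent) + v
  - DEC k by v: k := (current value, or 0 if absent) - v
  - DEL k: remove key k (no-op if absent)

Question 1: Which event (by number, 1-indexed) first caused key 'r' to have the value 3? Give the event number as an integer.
Looking for first event where r becomes 3:
  event 1: r (absent) -> 3  <-- first match

Answer: 1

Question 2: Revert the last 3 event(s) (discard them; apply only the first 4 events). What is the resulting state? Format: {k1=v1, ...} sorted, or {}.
Answer: {r=3}

Derivation:
Keep first 4 events (discard last 3):
  after event 1 (t=2: INC r by 3): {r=3}
  after event 2 (t=9: INC p by 5): {p=5, r=3}
  after event 3 (t=12: INC p by 14): {p=19, r=3}
  after event 4 (t=17: DEL p): {r=3}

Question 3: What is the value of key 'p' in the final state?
Track key 'p' through all 7 events:
  event 1 (t=2: INC r by 3): p unchanged
  event 2 (t=9: INC p by 5): p (absent) -> 5
  event 3 (t=12: INC p by 14): p 5 -> 19
  event 4 (t=17: DEL p): p 19 -> (absent)
  event 5 (t=27: SET q = 0): p unchanged
  event 6 (t=33: INC p by 7): p (absent) -> 7
  event 7 (t=39: SET q = 35): p unchanged
Final: p = 7

Answer: 7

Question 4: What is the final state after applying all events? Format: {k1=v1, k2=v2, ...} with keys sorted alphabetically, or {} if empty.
Answer: {p=7, q=35, r=3}

Derivation:
  after event 1 (t=2: INC r by 3): {r=3}
  after event 2 (t=9: INC p by 5): {p=5, r=3}
  after event 3 (t=12: INC p by 14): {p=19, r=3}
  after event 4 (t=17: DEL p): {r=3}
  after event 5 (t=27: SET q = 0): {q=0, r=3}
  after event 6 (t=33: INC p by 7): {p=7, q=0, r=3}
  after event 7 (t=39: SET q = 35): {p=7, q=35, r=3}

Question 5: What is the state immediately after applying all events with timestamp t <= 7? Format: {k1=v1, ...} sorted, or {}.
Apply events with t <= 7 (1 events):
  after event 1 (t=2: INC r by 3): {r=3}

Answer: {r=3}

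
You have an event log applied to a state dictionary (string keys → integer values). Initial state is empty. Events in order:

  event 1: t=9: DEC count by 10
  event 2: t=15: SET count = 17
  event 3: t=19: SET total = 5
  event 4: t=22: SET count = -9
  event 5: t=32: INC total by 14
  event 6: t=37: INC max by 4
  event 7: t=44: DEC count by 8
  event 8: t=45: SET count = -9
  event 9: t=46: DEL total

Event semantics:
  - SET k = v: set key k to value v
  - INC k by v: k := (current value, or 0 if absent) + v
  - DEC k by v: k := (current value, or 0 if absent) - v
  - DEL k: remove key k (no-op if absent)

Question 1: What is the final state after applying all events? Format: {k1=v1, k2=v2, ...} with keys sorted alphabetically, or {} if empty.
  after event 1 (t=9: DEC count by 10): {count=-10}
  after event 2 (t=15: SET count = 17): {count=17}
  after event 3 (t=19: SET total = 5): {count=17, total=5}
  after event 4 (t=22: SET count = -9): {count=-9, total=5}
  after event 5 (t=32: INC total by 14): {count=-9, total=19}
  after event 6 (t=37: INC max by 4): {count=-9, max=4, total=19}
  after event 7 (t=44: DEC count by 8): {count=-17, max=4, total=19}
  after event 8 (t=45: SET count = -9): {count=-9, max=4, total=19}
  after event 9 (t=46: DEL total): {count=-9, max=4}

Answer: {count=-9, max=4}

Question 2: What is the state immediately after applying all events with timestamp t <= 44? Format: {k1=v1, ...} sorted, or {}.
Answer: {count=-17, max=4, total=19}

Derivation:
Apply events with t <= 44 (7 events):
  after event 1 (t=9: DEC count by 10): {count=-10}
  after event 2 (t=15: SET count = 17): {count=17}
  after event 3 (t=19: SET total = 5): {count=17, total=5}
  after event 4 (t=22: SET count = -9): {count=-9, total=5}
  after event 5 (t=32: INC total by 14): {count=-9, total=19}
  after event 6 (t=37: INC max by 4): {count=-9, max=4, total=19}
  after event 7 (t=44: DEC count by 8): {count=-17, max=4, total=19}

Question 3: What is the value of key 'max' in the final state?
Track key 'max' through all 9 events:
  event 1 (t=9: DEC count by 10): max unchanged
  event 2 (t=15: SET count = 17): max unchanged
  event 3 (t=19: SET total = 5): max unchanged
  event 4 (t=22: SET count = -9): max unchanged
  event 5 (t=32: INC total by 14): max unchanged
  event 6 (t=37: INC max by 4): max (absent) -> 4
  event 7 (t=44: DEC count by 8): max unchanged
  event 8 (t=45: SET count = -9): max unchanged
  event 9 (t=46: DEL total): max unchanged
Final: max = 4

Answer: 4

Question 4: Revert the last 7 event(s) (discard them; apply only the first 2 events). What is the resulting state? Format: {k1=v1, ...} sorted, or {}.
Answer: {count=17}

Derivation:
Keep first 2 events (discard last 7):
  after event 1 (t=9: DEC count by 10): {count=-10}
  after event 2 (t=15: SET count = 17): {count=17}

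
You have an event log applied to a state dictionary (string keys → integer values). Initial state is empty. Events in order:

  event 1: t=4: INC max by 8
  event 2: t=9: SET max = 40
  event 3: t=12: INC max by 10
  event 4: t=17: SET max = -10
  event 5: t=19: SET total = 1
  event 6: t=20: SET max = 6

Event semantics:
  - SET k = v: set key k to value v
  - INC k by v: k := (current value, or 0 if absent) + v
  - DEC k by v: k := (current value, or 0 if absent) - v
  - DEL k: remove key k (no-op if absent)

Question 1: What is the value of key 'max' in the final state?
Answer: 6

Derivation:
Track key 'max' through all 6 events:
  event 1 (t=4: INC max by 8): max (absent) -> 8
  event 2 (t=9: SET max = 40): max 8 -> 40
  event 3 (t=12: INC max by 10): max 40 -> 50
  event 4 (t=17: SET max = -10): max 50 -> -10
  event 5 (t=19: SET total = 1): max unchanged
  event 6 (t=20: SET max = 6): max -10 -> 6
Final: max = 6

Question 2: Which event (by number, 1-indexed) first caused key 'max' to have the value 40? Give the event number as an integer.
Answer: 2

Derivation:
Looking for first event where max becomes 40:
  event 1: max = 8
  event 2: max 8 -> 40  <-- first match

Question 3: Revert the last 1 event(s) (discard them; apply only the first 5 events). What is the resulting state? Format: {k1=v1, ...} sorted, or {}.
Answer: {max=-10, total=1}

Derivation:
Keep first 5 events (discard last 1):
  after event 1 (t=4: INC max by 8): {max=8}
  after event 2 (t=9: SET max = 40): {max=40}
  after event 3 (t=12: INC max by 10): {max=50}
  after event 4 (t=17: SET max = -10): {max=-10}
  after event 5 (t=19: SET total = 1): {max=-10, total=1}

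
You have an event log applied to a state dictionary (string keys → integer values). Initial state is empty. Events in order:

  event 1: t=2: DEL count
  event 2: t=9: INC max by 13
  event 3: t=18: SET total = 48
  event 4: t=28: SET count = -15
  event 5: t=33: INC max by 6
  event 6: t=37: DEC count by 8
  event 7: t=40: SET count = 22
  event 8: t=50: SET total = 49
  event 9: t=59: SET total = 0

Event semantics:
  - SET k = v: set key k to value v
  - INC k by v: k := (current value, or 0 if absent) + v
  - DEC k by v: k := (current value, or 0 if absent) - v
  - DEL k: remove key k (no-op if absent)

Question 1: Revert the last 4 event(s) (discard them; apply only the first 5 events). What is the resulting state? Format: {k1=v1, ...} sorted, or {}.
Keep first 5 events (discard last 4):
  after event 1 (t=2: DEL count): {}
  after event 2 (t=9: INC max by 13): {max=13}
  after event 3 (t=18: SET total = 48): {max=13, total=48}
  after event 4 (t=28: SET count = -15): {count=-15, max=13, total=48}
  after event 5 (t=33: INC max by 6): {count=-15, max=19, total=48}

Answer: {count=-15, max=19, total=48}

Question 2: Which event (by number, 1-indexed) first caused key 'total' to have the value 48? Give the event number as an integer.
Answer: 3

Derivation:
Looking for first event where total becomes 48:
  event 3: total (absent) -> 48  <-- first match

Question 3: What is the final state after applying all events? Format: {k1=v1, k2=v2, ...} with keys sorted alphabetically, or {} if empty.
  after event 1 (t=2: DEL count): {}
  after event 2 (t=9: INC max by 13): {max=13}
  after event 3 (t=18: SET total = 48): {max=13, total=48}
  after event 4 (t=28: SET count = -15): {count=-15, max=13, total=48}
  after event 5 (t=33: INC max by 6): {count=-15, max=19, total=48}
  after event 6 (t=37: DEC count by 8): {count=-23, max=19, total=48}
  after event 7 (t=40: SET count = 22): {count=22, max=19, total=48}
  after event 8 (t=50: SET total = 49): {count=22, max=19, total=49}
  after event 9 (t=59: SET total = 0): {count=22, max=19, total=0}

Answer: {count=22, max=19, total=0}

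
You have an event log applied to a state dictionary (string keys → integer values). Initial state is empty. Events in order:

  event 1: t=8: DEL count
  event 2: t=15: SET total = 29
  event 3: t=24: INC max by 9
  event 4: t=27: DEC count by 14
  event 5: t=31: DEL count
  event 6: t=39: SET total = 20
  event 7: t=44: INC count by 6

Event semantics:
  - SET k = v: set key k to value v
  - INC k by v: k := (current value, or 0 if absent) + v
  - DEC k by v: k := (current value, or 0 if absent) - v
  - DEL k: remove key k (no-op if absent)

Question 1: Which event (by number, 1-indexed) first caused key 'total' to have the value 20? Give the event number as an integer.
Looking for first event where total becomes 20:
  event 2: total = 29
  event 3: total = 29
  event 4: total = 29
  event 5: total = 29
  event 6: total 29 -> 20  <-- first match

Answer: 6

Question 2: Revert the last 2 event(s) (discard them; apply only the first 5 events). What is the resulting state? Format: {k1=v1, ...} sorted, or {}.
Answer: {max=9, total=29}

Derivation:
Keep first 5 events (discard last 2):
  after event 1 (t=8: DEL count): {}
  after event 2 (t=15: SET total = 29): {total=29}
  after event 3 (t=24: INC max by 9): {max=9, total=29}
  after event 4 (t=27: DEC count by 14): {count=-14, max=9, total=29}
  after event 5 (t=31: DEL count): {max=9, total=29}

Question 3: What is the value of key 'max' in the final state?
Answer: 9

Derivation:
Track key 'max' through all 7 events:
  event 1 (t=8: DEL count): max unchanged
  event 2 (t=15: SET total = 29): max unchanged
  event 3 (t=24: INC max by 9): max (absent) -> 9
  event 4 (t=27: DEC count by 14): max unchanged
  event 5 (t=31: DEL count): max unchanged
  event 6 (t=39: SET total = 20): max unchanged
  event 7 (t=44: INC count by 6): max unchanged
Final: max = 9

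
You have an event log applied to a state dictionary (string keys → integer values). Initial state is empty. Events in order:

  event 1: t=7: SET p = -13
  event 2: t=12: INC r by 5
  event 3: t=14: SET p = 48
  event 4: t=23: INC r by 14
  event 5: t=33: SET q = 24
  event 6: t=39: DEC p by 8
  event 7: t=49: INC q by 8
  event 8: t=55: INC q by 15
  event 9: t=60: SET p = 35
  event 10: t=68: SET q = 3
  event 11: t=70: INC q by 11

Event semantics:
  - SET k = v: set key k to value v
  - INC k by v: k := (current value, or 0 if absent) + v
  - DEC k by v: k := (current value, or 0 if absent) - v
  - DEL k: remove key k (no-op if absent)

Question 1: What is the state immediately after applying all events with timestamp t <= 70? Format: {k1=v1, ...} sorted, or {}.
Answer: {p=35, q=14, r=19}

Derivation:
Apply events with t <= 70 (11 events):
  after event 1 (t=7: SET p = -13): {p=-13}
  after event 2 (t=12: INC r by 5): {p=-13, r=5}
  after event 3 (t=14: SET p = 48): {p=48, r=5}
  after event 4 (t=23: INC r by 14): {p=48, r=19}
  after event 5 (t=33: SET q = 24): {p=48, q=24, r=19}
  after event 6 (t=39: DEC p by 8): {p=40, q=24, r=19}
  after event 7 (t=49: INC q by 8): {p=40, q=32, r=19}
  after event 8 (t=55: INC q by 15): {p=40, q=47, r=19}
  after event 9 (t=60: SET p = 35): {p=35, q=47, r=19}
  after event 10 (t=68: SET q = 3): {p=35, q=3, r=19}
  after event 11 (t=70: INC q by 11): {p=35, q=14, r=19}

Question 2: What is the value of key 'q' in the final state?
Answer: 14

Derivation:
Track key 'q' through all 11 events:
  event 1 (t=7: SET p = -13): q unchanged
  event 2 (t=12: INC r by 5): q unchanged
  event 3 (t=14: SET p = 48): q unchanged
  event 4 (t=23: INC r by 14): q unchanged
  event 5 (t=33: SET q = 24): q (absent) -> 24
  event 6 (t=39: DEC p by 8): q unchanged
  event 7 (t=49: INC q by 8): q 24 -> 32
  event 8 (t=55: INC q by 15): q 32 -> 47
  event 9 (t=60: SET p = 35): q unchanged
  event 10 (t=68: SET q = 3): q 47 -> 3
  event 11 (t=70: INC q by 11): q 3 -> 14
Final: q = 14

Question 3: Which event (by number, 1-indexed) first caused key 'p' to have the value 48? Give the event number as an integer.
Looking for first event where p becomes 48:
  event 1: p = -13
  event 2: p = -13
  event 3: p -13 -> 48  <-- first match

Answer: 3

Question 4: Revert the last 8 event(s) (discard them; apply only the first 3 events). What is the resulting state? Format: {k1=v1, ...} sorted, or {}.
Keep first 3 events (discard last 8):
  after event 1 (t=7: SET p = -13): {p=-13}
  after event 2 (t=12: INC r by 5): {p=-13, r=5}
  after event 3 (t=14: SET p = 48): {p=48, r=5}

Answer: {p=48, r=5}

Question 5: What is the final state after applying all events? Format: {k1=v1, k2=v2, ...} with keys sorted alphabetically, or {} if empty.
  after event 1 (t=7: SET p = -13): {p=-13}
  after event 2 (t=12: INC r by 5): {p=-13, r=5}
  after event 3 (t=14: SET p = 48): {p=48, r=5}
  after event 4 (t=23: INC r by 14): {p=48, r=19}
  after event 5 (t=33: SET q = 24): {p=48, q=24, r=19}
  after event 6 (t=39: DEC p by 8): {p=40, q=24, r=19}
  after event 7 (t=49: INC q by 8): {p=40, q=32, r=19}
  after event 8 (t=55: INC q by 15): {p=40, q=47, r=19}
  after event 9 (t=60: SET p = 35): {p=35, q=47, r=19}
  after event 10 (t=68: SET q = 3): {p=35, q=3, r=19}
  after event 11 (t=70: INC q by 11): {p=35, q=14, r=19}

Answer: {p=35, q=14, r=19}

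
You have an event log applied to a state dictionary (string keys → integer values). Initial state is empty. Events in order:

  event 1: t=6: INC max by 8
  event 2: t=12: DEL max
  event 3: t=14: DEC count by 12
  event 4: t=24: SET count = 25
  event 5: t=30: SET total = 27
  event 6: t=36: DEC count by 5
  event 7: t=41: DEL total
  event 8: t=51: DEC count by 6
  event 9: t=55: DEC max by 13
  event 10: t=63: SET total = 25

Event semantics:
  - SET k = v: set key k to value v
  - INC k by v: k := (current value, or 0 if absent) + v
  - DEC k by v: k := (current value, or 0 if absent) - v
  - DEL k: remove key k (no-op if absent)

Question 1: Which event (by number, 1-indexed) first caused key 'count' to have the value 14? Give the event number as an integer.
Looking for first event where count becomes 14:
  event 3: count = -12
  event 4: count = 25
  event 5: count = 25
  event 6: count = 20
  event 7: count = 20
  event 8: count 20 -> 14  <-- first match

Answer: 8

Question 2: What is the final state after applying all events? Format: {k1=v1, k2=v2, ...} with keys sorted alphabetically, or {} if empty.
  after event 1 (t=6: INC max by 8): {max=8}
  after event 2 (t=12: DEL max): {}
  after event 3 (t=14: DEC count by 12): {count=-12}
  after event 4 (t=24: SET count = 25): {count=25}
  after event 5 (t=30: SET total = 27): {count=25, total=27}
  after event 6 (t=36: DEC count by 5): {count=20, total=27}
  after event 7 (t=41: DEL total): {count=20}
  after event 8 (t=51: DEC count by 6): {count=14}
  after event 9 (t=55: DEC max by 13): {count=14, max=-13}
  after event 10 (t=63: SET total = 25): {count=14, max=-13, total=25}

Answer: {count=14, max=-13, total=25}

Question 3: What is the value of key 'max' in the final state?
Answer: -13

Derivation:
Track key 'max' through all 10 events:
  event 1 (t=6: INC max by 8): max (absent) -> 8
  event 2 (t=12: DEL max): max 8 -> (absent)
  event 3 (t=14: DEC count by 12): max unchanged
  event 4 (t=24: SET count = 25): max unchanged
  event 5 (t=30: SET total = 27): max unchanged
  event 6 (t=36: DEC count by 5): max unchanged
  event 7 (t=41: DEL total): max unchanged
  event 8 (t=51: DEC count by 6): max unchanged
  event 9 (t=55: DEC max by 13): max (absent) -> -13
  event 10 (t=63: SET total = 25): max unchanged
Final: max = -13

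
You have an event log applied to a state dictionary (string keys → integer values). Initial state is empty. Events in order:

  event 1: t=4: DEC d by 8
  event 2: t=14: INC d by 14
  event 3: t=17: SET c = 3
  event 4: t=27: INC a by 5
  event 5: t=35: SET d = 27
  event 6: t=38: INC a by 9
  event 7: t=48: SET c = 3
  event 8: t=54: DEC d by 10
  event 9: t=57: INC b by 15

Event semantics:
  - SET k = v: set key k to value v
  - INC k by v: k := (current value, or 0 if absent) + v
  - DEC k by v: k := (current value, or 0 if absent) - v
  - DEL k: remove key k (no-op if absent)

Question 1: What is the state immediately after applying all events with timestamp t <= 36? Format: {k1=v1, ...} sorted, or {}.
Apply events with t <= 36 (5 events):
  after event 1 (t=4: DEC d by 8): {d=-8}
  after event 2 (t=14: INC d by 14): {d=6}
  after event 3 (t=17: SET c = 3): {c=3, d=6}
  after event 4 (t=27: INC a by 5): {a=5, c=3, d=6}
  after event 5 (t=35: SET d = 27): {a=5, c=3, d=27}

Answer: {a=5, c=3, d=27}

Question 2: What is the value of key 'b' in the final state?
Answer: 15

Derivation:
Track key 'b' through all 9 events:
  event 1 (t=4: DEC d by 8): b unchanged
  event 2 (t=14: INC d by 14): b unchanged
  event 3 (t=17: SET c = 3): b unchanged
  event 4 (t=27: INC a by 5): b unchanged
  event 5 (t=35: SET d = 27): b unchanged
  event 6 (t=38: INC a by 9): b unchanged
  event 7 (t=48: SET c = 3): b unchanged
  event 8 (t=54: DEC d by 10): b unchanged
  event 9 (t=57: INC b by 15): b (absent) -> 15
Final: b = 15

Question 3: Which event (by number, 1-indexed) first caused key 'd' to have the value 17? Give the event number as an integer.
Looking for first event where d becomes 17:
  event 1: d = -8
  event 2: d = 6
  event 3: d = 6
  event 4: d = 6
  event 5: d = 27
  event 6: d = 27
  event 7: d = 27
  event 8: d 27 -> 17  <-- first match

Answer: 8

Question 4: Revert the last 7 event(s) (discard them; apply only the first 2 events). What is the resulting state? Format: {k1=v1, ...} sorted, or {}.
Answer: {d=6}

Derivation:
Keep first 2 events (discard last 7):
  after event 1 (t=4: DEC d by 8): {d=-8}
  after event 2 (t=14: INC d by 14): {d=6}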